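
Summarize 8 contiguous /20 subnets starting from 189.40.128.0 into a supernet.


Original prefix: /20
Number of subnets: 8 = 2^3
New prefix = 20 - 3 = 17
Supernet: 189.40.128.0/17


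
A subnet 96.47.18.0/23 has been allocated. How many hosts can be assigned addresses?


Host bits = 32 - 23 = 9
Total addresses = 2^9 = 512
Usable = total - 2 (network and broadcast)
Usable hosts: 510


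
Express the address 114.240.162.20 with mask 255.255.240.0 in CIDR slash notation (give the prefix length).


Binary: 11111111.11111111.11110000.00000000
Count leading 1s
Prefix: /20


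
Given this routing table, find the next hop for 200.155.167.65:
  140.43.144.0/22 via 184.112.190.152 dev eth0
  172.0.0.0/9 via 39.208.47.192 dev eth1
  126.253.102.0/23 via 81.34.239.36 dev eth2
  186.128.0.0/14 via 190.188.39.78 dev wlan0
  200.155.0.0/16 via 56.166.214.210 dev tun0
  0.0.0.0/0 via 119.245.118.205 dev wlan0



Longest prefix match for 200.155.167.65:
  /22 140.43.144.0: no
  /9 172.0.0.0: no
  /23 126.253.102.0: no
  /14 186.128.0.0: no
  /16 200.155.0.0: MATCH
  /0 0.0.0.0: MATCH
Selected: next-hop 56.166.214.210 via tun0 (matched /16)


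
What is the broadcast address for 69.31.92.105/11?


Network: 69.0.0.0/11
Host bits = 21
Set all host bits to 1:
Broadcast: 69.31.255.255


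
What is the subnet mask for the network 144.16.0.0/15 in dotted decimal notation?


/15 means 15 network bits, 17 host bits
Binary: 11111111111111100000000000000000
Mask: 255.254.0.0


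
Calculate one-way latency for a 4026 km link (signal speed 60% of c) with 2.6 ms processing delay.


Speed = 0.6 * 3e5 km/s = 180000 km/s
Propagation delay = 4026 / 180000 = 0.0224 s = 22.3667 ms
Processing delay = 2.6 ms
Total one-way latency = 24.9667 ms


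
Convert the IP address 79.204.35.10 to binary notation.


79 = 01001111
204 = 11001100
35 = 00100011
10 = 00001010
Binary: 01001111.11001100.00100011.00001010


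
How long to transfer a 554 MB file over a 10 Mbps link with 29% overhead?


Effective throughput = 10 * (1 - 29/100) = 7.1 Mbps
File size in Mb = 554 * 8 = 4432 Mb
Time = 4432 / 7.1
Time = 624.2254 seconds


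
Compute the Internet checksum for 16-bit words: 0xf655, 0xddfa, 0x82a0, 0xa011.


Sum all words (with carry folding):
+ 0xf655 = 0xf655
+ 0xddfa = 0xd450
+ 0x82a0 = 0x56f1
+ 0xa011 = 0xf702
One's complement: ~0xf702
Checksum = 0x08fd


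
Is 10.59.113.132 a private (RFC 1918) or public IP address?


RFC 1918 private ranges:
  10.0.0.0/8 (10.0.0.0 - 10.255.255.255)
  172.16.0.0/12 (172.16.0.0 - 172.31.255.255)
  192.168.0.0/16 (192.168.0.0 - 192.168.255.255)
Private (in 10.0.0.0/8)


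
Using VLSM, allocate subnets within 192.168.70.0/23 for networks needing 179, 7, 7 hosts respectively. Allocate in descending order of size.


179 hosts -> /24 (254 usable): 192.168.70.0/24
7 hosts -> /28 (14 usable): 192.168.71.0/28
7 hosts -> /28 (14 usable): 192.168.71.16/28
Allocation: 192.168.70.0/24 (179 hosts, 254 usable); 192.168.71.0/28 (7 hosts, 14 usable); 192.168.71.16/28 (7 hosts, 14 usable)


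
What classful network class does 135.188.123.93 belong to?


First octet: 135
Binary: 10000111
10xxxxxx -> Class B (128-191)
Class B, default mask 255.255.0.0 (/16)


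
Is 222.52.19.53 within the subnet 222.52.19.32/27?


Subnet network: 222.52.19.32
Test IP AND mask: 222.52.19.32
Yes, 222.52.19.53 is in 222.52.19.32/27


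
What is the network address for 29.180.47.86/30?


IP:   00011101.10110100.00101111.01010110
Mask: 11111111.11111111.11111111.11111100
AND operation:
Net:  00011101.10110100.00101111.01010100
Network: 29.180.47.84/30


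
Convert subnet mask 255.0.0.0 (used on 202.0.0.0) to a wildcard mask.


Subnet mask: 255.0.0.0
Wildcard = 255.255.255.255 - subnet mask
255 - 255 = 0
255 - 0 = 255
255 - 0 = 255
255 - 0 = 255
Wildcard: 0.255.255.255


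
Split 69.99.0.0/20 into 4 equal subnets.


New prefix = 20 + 2 = 22
Each subnet has 1024 addresses
  69.99.0.0/22
  69.99.4.0/22
  69.99.8.0/22
  69.99.12.0/22
Subnets: 69.99.0.0/22, 69.99.4.0/22, 69.99.8.0/22, 69.99.12.0/22


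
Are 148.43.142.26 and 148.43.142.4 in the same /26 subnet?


Mask: 255.255.255.192
148.43.142.26 AND mask = 148.43.142.0
148.43.142.4 AND mask = 148.43.142.0
Yes, same subnet (148.43.142.0)


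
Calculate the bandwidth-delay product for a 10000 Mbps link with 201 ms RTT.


BDP = bandwidth * RTT
= 10000 Mbps * 201 ms
= 10000 * 1e6 * 201 / 1000 bits
= 2010000000 bits
= 251250000 bytes
= 245361.3281 KB
BDP = 2010000000 bits (251250000 bytes)


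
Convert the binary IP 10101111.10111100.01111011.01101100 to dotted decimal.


10101111 = 175
10111100 = 188
01111011 = 123
01101100 = 108
IP: 175.188.123.108


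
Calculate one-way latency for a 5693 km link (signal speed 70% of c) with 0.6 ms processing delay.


Speed = 0.7 * 3e5 km/s = 210000 km/s
Propagation delay = 5693 / 210000 = 0.0271 s = 27.1095 ms
Processing delay = 0.6 ms
Total one-way latency = 27.7095 ms


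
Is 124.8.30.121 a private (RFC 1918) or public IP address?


RFC 1918 private ranges:
  10.0.0.0/8 (10.0.0.0 - 10.255.255.255)
  172.16.0.0/12 (172.16.0.0 - 172.31.255.255)
  192.168.0.0/16 (192.168.0.0 - 192.168.255.255)
Public (not in any RFC 1918 range)


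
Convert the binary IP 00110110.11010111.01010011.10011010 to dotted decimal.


00110110 = 54
11010111 = 215
01010011 = 83
10011010 = 154
IP: 54.215.83.154


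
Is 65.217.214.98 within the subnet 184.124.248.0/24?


Subnet network: 184.124.248.0
Test IP AND mask: 65.217.214.0
No, 65.217.214.98 is not in 184.124.248.0/24


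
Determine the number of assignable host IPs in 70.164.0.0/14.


Host bits = 32 - 14 = 18
Total addresses = 2^18 = 262144
Usable = total - 2 (network and broadcast)
Usable hosts: 262142


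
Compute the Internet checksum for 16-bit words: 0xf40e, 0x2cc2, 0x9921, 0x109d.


Sum all words (with carry folding):
+ 0xf40e = 0xf40e
+ 0x2cc2 = 0x20d1
+ 0x9921 = 0xb9f2
+ 0x109d = 0xca8f
One's complement: ~0xca8f
Checksum = 0x3570


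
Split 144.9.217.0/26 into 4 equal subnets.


New prefix = 26 + 2 = 28
Each subnet has 16 addresses
  144.9.217.0/28
  144.9.217.16/28
  144.9.217.32/28
  144.9.217.48/28
Subnets: 144.9.217.0/28, 144.9.217.16/28, 144.9.217.32/28, 144.9.217.48/28


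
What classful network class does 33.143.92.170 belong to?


First octet: 33
Binary: 00100001
0xxxxxxx -> Class A (1-126)
Class A, default mask 255.0.0.0 (/8)


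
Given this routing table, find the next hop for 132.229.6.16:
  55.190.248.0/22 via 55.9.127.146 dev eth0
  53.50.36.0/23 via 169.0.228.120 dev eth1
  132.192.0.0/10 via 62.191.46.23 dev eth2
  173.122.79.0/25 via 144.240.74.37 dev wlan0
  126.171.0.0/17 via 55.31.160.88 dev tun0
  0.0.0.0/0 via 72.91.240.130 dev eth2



Longest prefix match for 132.229.6.16:
  /22 55.190.248.0: no
  /23 53.50.36.0: no
  /10 132.192.0.0: MATCH
  /25 173.122.79.0: no
  /17 126.171.0.0: no
  /0 0.0.0.0: MATCH
Selected: next-hop 62.191.46.23 via eth2 (matched /10)


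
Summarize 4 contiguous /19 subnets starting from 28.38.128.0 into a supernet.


Original prefix: /19
Number of subnets: 4 = 2^2
New prefix = 19 - 2 = 17
Supernet: 28.38.128.0/17


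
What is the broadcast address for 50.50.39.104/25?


Network: 50.50.39.0/25
Host bits = 7
Set all host bits to 1:
Broadcast: 50.50.39.127


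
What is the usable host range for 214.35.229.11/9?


Network: 214.0.0.0
Broadcast: 214.127.255.255
First usable = network + 1
Last usable = broadcast - 1
Range: 214.0.0.1 to 214.127.255.254


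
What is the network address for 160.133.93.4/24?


IP:   10100000.10000101.01011101.00000100
Mask: 11111111.11111111.11111111.00000000
AND operation:
Net:  10100000.10000101.01011101.00000000
Network: 160.133.93.0/24


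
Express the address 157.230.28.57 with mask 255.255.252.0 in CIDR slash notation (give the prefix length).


Binary: 11111111.11111111.11111100.00000000
Count leading 1s
Prefix: /22


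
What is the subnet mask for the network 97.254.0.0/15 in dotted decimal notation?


/15 means 15 network bits, 17 host bits
Binary: 11111111111111100000000000000000
Mask: 255.254.0.0


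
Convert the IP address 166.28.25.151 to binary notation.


166 = 10100110
28 = 00011100
25 = 00011001
151 = 10010111
Binary: 10100110.00011100.00011001.10010111


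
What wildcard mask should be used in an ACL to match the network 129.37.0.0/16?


Subnet mask: 255.255.0.0
Wildcard = 255.255.255.255 - subnet mask
255 - 255 = 0
255 - 255 = 0
255 - 0 = 255
255 - 0 = 255
Wildcard: 0.0.255.255


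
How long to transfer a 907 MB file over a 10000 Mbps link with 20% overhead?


Effective throughput = 10000 * (1 - 20/100) = 8000 Mbps
File size in Mb = 907 * 8 = 7256 Mb
Time = 7256 / 8000
Time = 0.907 seconds


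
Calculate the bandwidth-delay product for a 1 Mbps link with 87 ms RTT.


BDP = bandwidth * RTT
= 1 Mbps * 87 ms
= 1 * 1e6 * 87 / 1000 bits
= 87000 bits
= 10875 bytes
= 10.6201 KB
BDP = 87000 bits (10875 bytes)


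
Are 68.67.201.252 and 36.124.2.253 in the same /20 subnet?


Mask: 255.255.240.0
68.67.201.252 AND mask = 68.67.192.0
36.124.2.253 AND mask = 36.124.0.0
No, different subnets (68.67.192.0 vs 36.124.0.0)


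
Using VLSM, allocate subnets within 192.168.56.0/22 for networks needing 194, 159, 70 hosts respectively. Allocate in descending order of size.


194 hosts -> /24 (254 usable): 192.168.56.0/24
159 hosts -> /24 (254 usable): 192.168.57.0/24
70 hosts -> /25 (126 usable): 192.168.58.0/25
Allocation: 192.168.56.0/24 (194 hosts, 254 usable); 192.168.57.0/24 (159 hosts, 254 usable); 192.168.58.0/25 (70 hosts, 126 usable)


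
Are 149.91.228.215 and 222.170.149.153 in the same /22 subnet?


Mask: 255.255.252.0
149.91.228.215 AND mask = 149.91.228.0
222.170.149.153 AND mask = 222.170.148.0
No, different subnets (149.91.228.0 vs 222.170.148.0)


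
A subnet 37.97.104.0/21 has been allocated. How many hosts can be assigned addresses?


Host bits = 32 - 21 = 11
Total addresses = 2^11 = 2048
Usable = total - 2 (network and broadcast)
Usable hosts: 2046


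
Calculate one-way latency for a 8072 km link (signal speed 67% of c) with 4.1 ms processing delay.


Speed = 0.67 * 3e5 km/s = 201000 km/s
Propagation delay = 8072 / 201000 = 0.0402 s = 40.1592 ms
Processing delay = 4.1 ms
Total one-way latency = 44.2592 ms


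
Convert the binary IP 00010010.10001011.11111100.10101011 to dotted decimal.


00010010 = 18
10001011 = 139
11111100 = 252
10101011 = 171
IP: 18.139.252.171


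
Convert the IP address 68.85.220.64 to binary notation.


68 = 01000100
85 = 01010101
220 = 11011100
64 = 01000000
Binary: 01000100.01010101.11011100.01000000


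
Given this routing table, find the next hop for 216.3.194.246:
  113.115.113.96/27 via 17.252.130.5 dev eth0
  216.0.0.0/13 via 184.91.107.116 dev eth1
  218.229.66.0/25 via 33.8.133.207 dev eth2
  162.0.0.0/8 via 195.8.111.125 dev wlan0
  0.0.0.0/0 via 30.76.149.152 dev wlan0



Longest prefix match for 216.3.194.246:
  /27 113.115.113.96: no
  /13 216.0.0.0: MATCH
  /25 218.229.66.0: no
  /8 162.0.0.0: no
  /0 0.0.0.0: MATCH
Selected: next-hop 184.91.107.116 via eth1 (matched /13)


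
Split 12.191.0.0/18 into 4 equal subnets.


New prefix = 18 + 2 = 20
Each subnet has 4096 addresses
  12.191.0.0/20
  12.191.16.0/20
  12.191.32.0/20
  12.191.48.0/20
Subnets: 12.191.0.0/20, 12.191.16.0/20, 12.191.32.0/20, 12.191.48.0/20


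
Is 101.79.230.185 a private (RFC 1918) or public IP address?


RFC 1918 private ranges:
  10.0.0.0/8 (10.0.0.0 - 10.255.255.255)
  172.16.0.0/12 (172.16.0.0 - 172.31.255.255)
  192.168.0.0/16 (192.168.0.0 - 192.168.255.255)
Public (not in any RFC 1918 range)


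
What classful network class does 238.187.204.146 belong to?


First octet: 238
Binary: 11101110
1110xxxx -> Class D (224-239)
Class D (multicast), default mask N/A


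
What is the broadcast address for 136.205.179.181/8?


Network: 136.0.0.0/8
Host bits = 24
Set all host bits to 1:
Broadcast: 136.255.255.255


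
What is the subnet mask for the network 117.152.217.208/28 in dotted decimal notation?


/28 means 28 network bits, 4 host bits
Binary: 11111111111111111111111111110000
Mask: 255.255.255.240


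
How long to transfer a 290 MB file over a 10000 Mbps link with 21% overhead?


Effective throughput = 10000 * (1 - 21/100) = 7900 Mbps
File size in Mb = 290 * 8 = 2320 Mb
Time = 2320 / 7900
Time = 0.2937 seconds


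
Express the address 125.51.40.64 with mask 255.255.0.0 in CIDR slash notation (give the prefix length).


Binary: 11111111.11111111.00000000.00000000
Count leading 1s
Prefix: /16


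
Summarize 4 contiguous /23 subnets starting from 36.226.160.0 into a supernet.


Original prefix: /23
Number of subnets: 4 = 2^2
New prefix = 23 - 2 = 21
Supernet: 36.226.160.0/21


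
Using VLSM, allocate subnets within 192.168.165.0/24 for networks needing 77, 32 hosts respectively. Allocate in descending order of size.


77 hosts -> /25 (126 usable): 192.168.165.0/25
32 hosts -> /26 (62 usable): 192.168.165.128/26
Allocation: 192.168.165.0/25 (77 hosts, 126 usable); 192.168.165.128/26 (32 hosts, 62 usable)


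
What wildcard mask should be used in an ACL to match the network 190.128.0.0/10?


Subnet mask: 255.192.0.0
Wildcard = 255.255.255.255 - subnet mask
255 - 255 = 0
255 - 192 = 63
255 - 0 = 255
255 - 0 = 255
Wildcard: 0.63.255.255


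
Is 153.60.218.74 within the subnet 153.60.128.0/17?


Subnet network: 153.60.128.0
Test IP AND mask: 153.60.128.0
Yes, 153.60.218.74 is in 153.60.128.0/17


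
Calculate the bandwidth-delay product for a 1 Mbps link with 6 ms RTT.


BDP = bandwidth * RTT
= 1 Mbps * 6 ms
= 1 * 1e6 * 6 / 1000 bits
= 6000 bits
= 750 bytes
BDP = 6000 bits (750 bytes)


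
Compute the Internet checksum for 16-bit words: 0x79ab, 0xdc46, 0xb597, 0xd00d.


Sum all words (with carry folding):
+ 0x79ab = 0x79ab
+ 0xdc46 = 0x55f2
+ 0xb597 = 0x0b8a
+ 0xd00d = 0xdb97
One's complement: ~0xdb97
Checksum = 0x2468


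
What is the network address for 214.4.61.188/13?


IP:   11010110.00000100.00111101.10111100
Mask: 11111111.11111000.00000000.00000000
AND operation:
Net:  11010110.00000000.00000000.00000000
Network: 214.0.0.0/13


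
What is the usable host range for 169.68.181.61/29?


Network: 169.68.181.56
Broadcast: 169.68.181.63
First usable = network + 1
Last usable = broadcast - 1
Range: 169.68.181.57 to 169.68.181.62


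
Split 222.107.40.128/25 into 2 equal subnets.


New prefix = 25 + 1 = 26
Each subnet has 64 addresses
  222.107.40.128/26
  222.107.40.192/26
Subnets: 222.107.40.128/26, 222.107.40.192/26


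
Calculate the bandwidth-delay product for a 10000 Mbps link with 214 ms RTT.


BDP = bandwidth * RTT
= 10000 Mbps * 214 ms
= 10000 * 1e6 * 214 / 1000 bits
= 2140000000 bits
= 267500000 bytes
= 261230.4688 KB
BDP = 2140000000 bits (267500000 bytes)


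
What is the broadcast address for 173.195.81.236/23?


Network: 173.195.80.0/23
Host bits = 9
Set all host bits to 1:
Broadcast: 173.195.81.255


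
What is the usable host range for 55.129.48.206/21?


Network: 55.129.48.0
Broadcast: 55.129.55.255
First usable = network + 1
Last usable = broadcast - 1
Range: 55.129.48.1 to 55.129.55.254


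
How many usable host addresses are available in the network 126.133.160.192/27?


Host bits = 32 - 27 = 5
Total addresses = 2^5 = 32
Usable = total - 2 (network and broadcast)
Usable hosts: 30


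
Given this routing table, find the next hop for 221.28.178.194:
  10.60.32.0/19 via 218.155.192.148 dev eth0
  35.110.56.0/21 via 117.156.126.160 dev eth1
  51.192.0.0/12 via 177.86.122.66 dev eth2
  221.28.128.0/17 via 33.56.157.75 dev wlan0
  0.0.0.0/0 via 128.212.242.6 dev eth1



Longest prefix match for 221.28.178.194:
  /19 10.60.32.0: no
  /21 35.110.56.0: no
  /12 51.192.0.0: no
  /17 221.28.128.0: MATCH
  /0 0.0.0.0: MATCH
Selected: next-hop 33.56.157.75 via wlan0 (matched /17)


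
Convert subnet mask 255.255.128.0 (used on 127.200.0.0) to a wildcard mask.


Subnet mask: 255.255.128.0
Wildcard = 255.255.255.255 - subnet mask
255 - 255 = 0
255 - 255 = 0
255 - 128 = 127
255 - 0 = 255
Wildcard: 0.0.127.255


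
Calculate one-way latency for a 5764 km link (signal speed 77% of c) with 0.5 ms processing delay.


Speed = 0.77 * 3e5 km/s = 231000 km/s
Propagation delay = 5764 / 231000 = 0.025 s = 24.9524 ms
Processing delay = 0.5 ms
Total one-way latency = 25.4524 ms


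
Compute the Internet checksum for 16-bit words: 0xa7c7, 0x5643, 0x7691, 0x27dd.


Sum all words (with carry folding):
+ 0xa7c7 = 0xa7c7
+ 0x5643 = 0xfe0a
+ 0x7691 = 0x749c
+ 0x27dd = 0x9c79
One's complement: ~0x9c79
Checksum = 0x6386


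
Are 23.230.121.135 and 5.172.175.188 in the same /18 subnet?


Mask: 255.255.192.0
23.230.121.135 AND mask = 23.230.64.0
5.172.175.188 AND mask = 5.172.128.0
No, different subnets (23.230.64.0 vs 5.172.128.0)


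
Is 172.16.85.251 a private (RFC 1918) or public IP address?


RFC 1918 private ranges:
  10.0.0.0/8 (10.0.0.0 - 10.255.255.255)
  172.16.0.0/12 (172.16.0.0 - 172.31.255.255)
  192.168.0.0/16 (192.168.0.0 - 192.168.255.255)
Private (in 172.16.0.0/12)


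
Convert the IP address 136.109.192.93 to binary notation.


136 = 10001000
109 = 01101101
192 = 11000000
93 = 01011101
Binary: 10001000.01101101.11000000.01011101


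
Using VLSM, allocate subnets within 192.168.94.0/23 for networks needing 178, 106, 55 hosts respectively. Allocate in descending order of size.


178 hosts -> /24 (254 usable): 192.168.94.0/24
106 hosts -> /25 (126 usable): 192.168.95.0/25
55 hosts -> /26 (62 usable): 192.168.95.128/26
Allocation: 192.168.94.0/24 (178 hosts, 254 usable); 192.168.95.0/25 (106 hosts, 126 usable); 192.168.95.128/26 (55 hosts, 62 usable)


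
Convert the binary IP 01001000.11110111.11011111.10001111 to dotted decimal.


01001000 = 72
11110111 = 247
11011111 = 223
10001111 = 143
IP: 72.247.223.143


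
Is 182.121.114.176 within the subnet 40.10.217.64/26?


Subnet network: 40.10.217.64
Test IP AND mask: 182.121.114.128
No, 182.121.114.176 is not in 40.10.217.64/26


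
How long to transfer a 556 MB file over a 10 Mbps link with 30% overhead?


Effective throughput = 10 * (1 - 30/100) = 7 Mbps
File size in Mb = 556 * 8 = 4448 Mb
Time = 4448 / 7
Time = 635.4286 seconds


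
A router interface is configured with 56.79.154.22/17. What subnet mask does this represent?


/17 means 17 network bits, 15 host bits
Binary: 11111111111111111000000000000000
Mask: 255.255.128.0


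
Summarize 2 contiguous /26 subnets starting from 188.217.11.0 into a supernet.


Original prefix: /26
Number of subnets: 2 = 2^1
New prefix = 26 - 1 = 25
Supernet: 188.217.11.0/25


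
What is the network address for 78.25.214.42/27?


IP:   01001110.00011001.11010110.00101010
Mask: 11111111.11111111.11111111.11100000
AND operation:
Net:  01001110.00011001.11010110.00100000
Network: 78.25.214.32/27


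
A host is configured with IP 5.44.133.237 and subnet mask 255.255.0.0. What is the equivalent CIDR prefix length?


Binary: 11111111.11111111.00000000.00000000
Count leading 1s
Prefix: /16


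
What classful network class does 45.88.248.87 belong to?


First octet: 45
Binary: 00101101
0xxxxxxx -> Class A (1-126)
Class A, default mask 255.0.0.0 (/8)


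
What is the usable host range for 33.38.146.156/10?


Network: 33.0.0.0
Broadcast: 33.63.255.255
First usable = network + 1
Last usable = broadcast - 1
Range: 33.0.0.1 to 33.63.255.254


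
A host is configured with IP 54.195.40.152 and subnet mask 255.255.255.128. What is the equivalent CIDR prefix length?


Binary: 11111111.11111111.11111111.10000000
Count leading 1s
Prefix: /25


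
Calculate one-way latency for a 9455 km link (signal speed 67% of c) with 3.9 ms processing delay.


Speed = 0.67 * 3e5 km/s = 201000 km/s
Propagation delay = 9455 / 201000 = 0.047 s = 47.0398 ms
Processing delay = 3.9 ms
Total one-way latency = 50.9398 ms


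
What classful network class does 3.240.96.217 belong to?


First octet: 3
Binary: 00000011
0xxxxxxx -> Class A (1-126)
Class A, default mask 255.0.0.0 (/8)


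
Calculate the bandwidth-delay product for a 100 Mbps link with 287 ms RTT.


BDP = bandwidth * RTT
= 100 Mbps * 287 ms
= 100 * 1e6 * 287 / 1000 bits
= 28700000 bits
= 3587500 bytes
= 3503.418 KB
BDP = 28700000 bits (3587500 bytes)


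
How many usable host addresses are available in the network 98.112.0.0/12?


Host bits = 32 - 12 = 20
Total addresses = 2^20 = 1048576
Usable = total - 2 (network and broadcast)
Usable hosts: 1048574


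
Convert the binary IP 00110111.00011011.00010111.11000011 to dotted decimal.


00110111 = 55
00011011 = 27
00010111 = 23
11000011 = 195
IP: 55.27.23.195


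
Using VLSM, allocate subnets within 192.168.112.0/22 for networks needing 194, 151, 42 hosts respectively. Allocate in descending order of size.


194 hosts -> /24 (254 usable): 192.168.112.0/24
151 hosts -> /24 (254 usable): 192.168.113.0/24
42 hosts -> /26 (62 usable): 192.168.114.0/26
Allocation: 192.168.112.0/24 (194 hosts, 254 usable); 192.168.113.0/24 (151 hosts, 254 usable); 192.168.114.0/26 (42 hosts, 62 usable)


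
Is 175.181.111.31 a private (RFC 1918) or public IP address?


RFC 1918 private ranges:
  10.0.0.0/8 (10.0.0.0 - 10.255.255.255)
  172.16.0.0/12 (172.16.0.0 - 172.31.255.255)
  192.168.0.0/16 (192.168.0.0 - 192.168.255.255)
Public (not in any RFC 1918 range)


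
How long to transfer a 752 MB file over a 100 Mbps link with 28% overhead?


Effective throughput = 100 * (1 - 28/100) = 72 Mbps
File size in Mb = 752 * 8 = 6016 Mb
Time = 6016 / 72
Time = 83.5556 seconds


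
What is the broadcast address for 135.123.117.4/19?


Network: 135.123.96.0/19
Host bits = 13
Set all host bits to 1:
Broadcast: 135.123.127.255


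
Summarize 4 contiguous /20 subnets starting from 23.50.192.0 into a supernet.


Original prefix: /20
Number of subnets: 4 = 2^2
New prefix = 20 - 2 = 18
Supernet: 23.50.192.0/18


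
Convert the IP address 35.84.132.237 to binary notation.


35 = 00100011
84 = 01010100
132 = 10000100
237 = 11101101
Binary: 00100011.01010100.10000100.11101101


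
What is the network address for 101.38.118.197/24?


IP:   01100101.00100110.01110110.11000101
Mask: 11111111.11111111.11111111.00000000
AND operation:
Net:  01100101.00100110.01110110.00000000
Network: 101.38.118.0/24


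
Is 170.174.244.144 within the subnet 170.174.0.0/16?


Subnet network: 170.174.0.0
Test IP AND mask: 170.174.0.0
Yes, 170.174.244.144 is in 170.174.0.0/16


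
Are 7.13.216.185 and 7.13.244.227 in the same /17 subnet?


Mask: 255.255.128.0
7.13.216.185 AND mask = 7.13.128.0
7.13.244.227 AND mask = 7.13.128.0
Yes, same subnet (7.13.128.0)


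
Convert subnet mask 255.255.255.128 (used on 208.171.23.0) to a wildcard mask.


Subnet mask: 255.255.255.128
Wildcard = 255.255.255.255 - subnet mask
255 - 255 = 0
255 - 255 = 0
255 - 255 = 0
255 - 128 = 127
Wildcard: 0.0.0.127


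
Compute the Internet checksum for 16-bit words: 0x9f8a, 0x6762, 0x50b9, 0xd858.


Sum all words (with carry folding):
+ 0x9f8a = 0x9f8a
+ 0x6762 = 0x06ed
+ 0x50b9 = 0x57a6
+ 0xd858 = 0x2fff
One's complement: ~0x2fff
Checksum = 0xd000


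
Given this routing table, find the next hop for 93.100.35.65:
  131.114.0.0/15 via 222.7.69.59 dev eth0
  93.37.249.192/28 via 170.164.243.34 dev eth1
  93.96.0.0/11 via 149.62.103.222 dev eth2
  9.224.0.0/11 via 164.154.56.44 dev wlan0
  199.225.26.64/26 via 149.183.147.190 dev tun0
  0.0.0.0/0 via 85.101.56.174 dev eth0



Longest prefix match for 93.100.35.65:
  /15 131.114.0.0: no
  /28 93.37.249.192: no
  /11 93.96.0.0: MATCH
  /11 9.224.0.0: no
  /26 199.225.26.64: no
  /0 0.0.0.0: MATCH
Selected: next-hop 149.62.103.222 via eth2 (matched /11)


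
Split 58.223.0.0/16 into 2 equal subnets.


New prefix = 16 + 1 = 17
Each subnet has 32768 addresses
  58.223.0.0/17
  58.223.128.0/17
Subnets: 58.223.0.0/17, 58.223.128.0/17


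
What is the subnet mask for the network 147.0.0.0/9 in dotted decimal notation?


/9 means 9 network bits, 23 host bits
Binary: 11111111100000000000000000000000
Mask: 255.128.0.0


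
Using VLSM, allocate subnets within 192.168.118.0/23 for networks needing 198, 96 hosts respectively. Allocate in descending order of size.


198 hosts -> /24 (254 usable): 192.168.118.0/24
96 hosts -> /25 (126 usable): 192.168.119.0/25
Allocation: 192.168.118.0/24 (198 hosts, 254 usable); 192.168.119.0/25 (96 hosts, 126 usable)


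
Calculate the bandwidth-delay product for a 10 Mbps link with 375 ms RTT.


BDP = bandwidth * RTT
= 10 Mbps * 375 ms
= 10 * 1e6 * 375 / 1000 bits
= 3750000 bits
= 468750 bytes
= 457.7637 KB
BDP = 3750000 bits (468750 bytes)


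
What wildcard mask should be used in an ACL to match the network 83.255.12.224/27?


Subnet mask: 255.255.255.224
Wildcard = 255.255.255.255 - subnet mask
255 - 255 = 0
255 - 255 = 0
255 - 255 = 0
255 - 224 = 31
Wildcard: 0.0.0.31


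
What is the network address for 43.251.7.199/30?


IP:   00101011.11111011.00000111.11000111
Mask: 11111111.11111111.11111111.11111100
AND operation:
Net:  00101011.11111011.00000111.11000100
Network: 43.251.7.196/30


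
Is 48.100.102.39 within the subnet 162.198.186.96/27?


Subnet network: 162.198.186.96
Test IP AND mask: 48.100.102.32
No, 48.100.102.39 is not in 162.198.186.96/27


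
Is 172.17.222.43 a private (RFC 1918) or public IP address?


RFC 1918 private ranges:
  10.0.0.0/8 (10.0.0.0 - 10.255.255.255)
  172.16.0.0/12 (172.16.0.0 - 172.31.255.255)
  192.168.0.0/16 (192.168.0.0 - 192.168.255.255)
Private (in 172.16.0.0/12)


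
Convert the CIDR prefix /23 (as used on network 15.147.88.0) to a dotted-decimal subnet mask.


/23 means 23 network bits, 9 host bits
Binary: 11111111111111111111111000000000
Mask: 255.255.254.0


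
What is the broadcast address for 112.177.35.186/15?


Network: 112.176.0.0/15
Host bits = 17
Set all host bits to 1:
Broadcast: 112.177.255.255


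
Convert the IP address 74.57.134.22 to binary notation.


74 = 01001010
57 = 00111001
134 = 10000110
22 = 00010110
Binary: 01001010.00111001.10000110.00010110


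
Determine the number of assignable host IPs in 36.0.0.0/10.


Host bits = 32 - 10 = 22
Total addresses = 2^22 = 4194304
Usable = total - 2 (network and broadcast)
Usable hosts: 4194302


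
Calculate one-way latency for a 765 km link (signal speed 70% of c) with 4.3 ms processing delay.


Speed = 0.7 * 3e5 km/s = 210000 km/s
Propagation delay = 765 / 210000 = 0.0036 s = 3.6429 ms
Processing delay = 4.3 ms
Total one-way latency = 7.9429 ms


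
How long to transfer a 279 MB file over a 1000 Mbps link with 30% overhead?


Effective throughput = 1000 * (1 - 30/100) = 700 Mbps
File size in Mb = 279 * 8 = 2232 Mb
Time = 2232 / 700
Time = 3.1886 seconds


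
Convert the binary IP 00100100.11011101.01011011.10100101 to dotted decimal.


00100100 = 36
11011101 = 221
01011011 = 91
10100101 = 165
IP: 36.221.91.165


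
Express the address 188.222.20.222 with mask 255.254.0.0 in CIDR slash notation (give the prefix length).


Binary: 11111111.11111110.00000000.00000000
Count leading 1s
Prefix: /15


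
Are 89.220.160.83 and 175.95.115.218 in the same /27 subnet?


Mask: 255.255.255.224
89.220.160.83 AND mask = 89.220.160.64
175.95.115.218 AND mask = 175.95.115.192
No, different subnets (89.220.160.64 vs 175.95.115.192)


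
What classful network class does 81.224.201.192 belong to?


First octet: 81
Binary: 01010001
0xxxxxxx -> Class A (1-126)
Class A, default mask 255.0.0.0 (/8)


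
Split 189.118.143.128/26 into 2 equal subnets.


New prefix = 26 + 1 = 27
Each subnet has 32 addresses
  189.118.143.128/27
  189.118.143.160/27
Subnets: 189.118.143.128/27, 189.118.143.160/27


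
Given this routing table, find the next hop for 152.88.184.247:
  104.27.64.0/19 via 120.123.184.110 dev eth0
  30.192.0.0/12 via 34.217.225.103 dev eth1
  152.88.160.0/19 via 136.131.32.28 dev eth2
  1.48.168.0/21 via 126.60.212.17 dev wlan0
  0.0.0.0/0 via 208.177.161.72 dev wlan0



Longest prefix match for 152.88.184.247:
  /19 104.27.64.0: no
  /12 30.192.0.0: no
  /19 152.88.160.0: MATCH
  /21 1.48.168.0: no
  /0 0.0.0.0: MATCH
Selected: next-hop 136.131.32.28 via eth2 (matched /19)


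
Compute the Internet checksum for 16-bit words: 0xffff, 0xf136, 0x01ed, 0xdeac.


Sum all words (with carry folding):
+ 0xffff = 0xffff
+ 0xf136 = 0xf136
+ 0x01ed = 0xf323
+ 0xdeac = 0xd1d0
One's complement: ~0xd1d0
Checksum = 0x2e2f


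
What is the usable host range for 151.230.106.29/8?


Network: 151.0.0.0
Broadcast: 151.255.255.255
First usable = network + 1
Last usable = broadcast - 1
Range: 151.0.0.1 to 151.255.255.254


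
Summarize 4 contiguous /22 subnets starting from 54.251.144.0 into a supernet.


Original prefix: /22
Number of subnets: 4 = 2^2
New prefix = 22 - 2 = 20
Supernet: 54.251.144.0/20


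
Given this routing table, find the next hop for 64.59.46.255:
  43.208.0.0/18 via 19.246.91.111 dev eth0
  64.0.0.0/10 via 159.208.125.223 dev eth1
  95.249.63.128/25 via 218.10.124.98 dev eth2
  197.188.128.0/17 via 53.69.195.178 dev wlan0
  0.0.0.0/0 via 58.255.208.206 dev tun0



Longest prefix match for 64.59.46.255:
  /18 43.208.0.0: no
  /10 64.0.0.0: MATCH
  /25 95.249.63.128: no
  /17 197.188.128.0: no
  /0 0.0.0.0: MATCH
Selected: next-hop 159.208.125.223 via eth1 (matched /10)


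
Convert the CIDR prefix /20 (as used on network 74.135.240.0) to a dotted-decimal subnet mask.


/20 means 20 network bits, 12 host bits
Binary: 11111111111111111111000000000000
Mask: 255.255.240.0


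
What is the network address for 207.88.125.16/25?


IP:   11001111.01011000.01111101.00010000
Mask: 11111111.11111111.11111111.10000000
AND operation:
Net:  11001111.01011000.01111101.00000000
Network: 207.88.125.0/25


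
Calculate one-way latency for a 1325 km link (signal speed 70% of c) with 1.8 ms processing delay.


Speed = 0.7 * 3e5 km/s = 210000 km/s
Propagation delay = 1325 / 210000 = 0.0063 s = 6.3095 ms
Processing delay = 1.8 ms
Total one-way latency = 8.1095 ms


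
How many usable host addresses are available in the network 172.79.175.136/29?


Host bits = 32 - 29 = 3
Total addresses = 2^3 = 8
Usable = total - 2 (network and broadcast)
Usable hosts: 6


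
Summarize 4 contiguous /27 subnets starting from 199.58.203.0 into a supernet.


Original prefix: /27
Number of subnets: 4 = 2^2
New prefix = 27 - 2 = 25
Supernet: 199.58.203.0/25


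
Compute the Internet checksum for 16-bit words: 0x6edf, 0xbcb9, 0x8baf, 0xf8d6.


Sum all words (with carry folding):
+ 0x6edf = 0x6edf
+ 0xbcb9 = 0x2b99
+ 0x8baf = 0xb748
+ 0xf8d6 = 0xb01f
One's complement: ~0xb01f
Checksum = 0x4fe0


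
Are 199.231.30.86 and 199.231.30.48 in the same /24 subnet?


Mask: 255.255.255.0
199.231.30.86 AND mask = 199.231.30.0
199.231.30.48 AND mask = 199.231.30.0
Yes, same subnet (199.231.30.0)


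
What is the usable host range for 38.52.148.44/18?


Network: 38.52.128.0
Broadcast: 38.52.191.255
First usable = network + 1
Last usable = broadcast - 1
Range: 38.52.128.1 to 38.52.191.254


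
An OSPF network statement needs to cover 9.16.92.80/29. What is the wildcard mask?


Subnet mask: 255.255.255.248
Wildcard = 255.255.255.255 - subnet mask
255 - 255 = 0
255 - 255 = 0
255 - 255 = 0
255 - 248 = 7
Wildcard: 0.0.0.7


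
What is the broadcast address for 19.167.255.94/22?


Network: 19.167.252.0/22
Host bits = 10
Set all host bits to 1:
Broadcast: 19.167.255.255


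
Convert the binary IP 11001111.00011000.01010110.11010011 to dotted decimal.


11001111 = 207
00011000 = 24
01010110 = 86
11010011 = 211
IP: 207.24.86.211


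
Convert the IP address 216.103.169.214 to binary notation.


216 = 11011000
103 = 01100111
169 = 10101001
214 = 11010110
Binary: 11011000.01100111.10101001.11010110


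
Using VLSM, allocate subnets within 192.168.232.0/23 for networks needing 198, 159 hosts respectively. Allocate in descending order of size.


198 hosts -> /24 (254 usable): 192.168.232.0/24
159 hosts -> /24 (254 usable): 192.168.233.0/24
Allocation: 192.168.232.0/24 (198 hosts, 254 usable); 192.168.233.0/24 (159 hosts, 254 usable)


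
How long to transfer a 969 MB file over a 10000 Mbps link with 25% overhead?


Effective throughput = 10000 * (1 - 25/100) = 7500 Mbps
File size in Mb = 969 * 8 = 7752 Mb
Time = 7752 / 7500
Time = 1.0336 seconds


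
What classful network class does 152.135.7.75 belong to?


First octet: 152
Binary: 10011000
10xxxxxx -> Class B (128-191)
Class B, default mask 255.255.0.0 (/16)


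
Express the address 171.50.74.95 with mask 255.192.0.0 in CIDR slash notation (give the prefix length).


Binary: 11111111.11000000.00000000.00000000
Count leading 1s
Prefix: /10


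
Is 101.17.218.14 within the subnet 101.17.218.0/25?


Subnet network: 101.17.218.0
Test IP AND mask: 101.17.218.0
Yes, 101.17.218.14 is in 101.17.218.0/25


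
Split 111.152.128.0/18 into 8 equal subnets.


New prefix = 18 + 3 = 21
Each subnet has 2048 addresses
  111.152.128.0/21
  111.152.136.0/21
  111.152.144.0/21
  111.152.152.0/21
  111.152.160.0/21
  111.152.168.0/21
  111.152.176.0/21
  111.152.184.0/21
Subnets: 111.152.128.0/21, 111.152.136.0/21, 111.152.144.0/21, 111.152.152.0/21, 111.152.160.0/21, 111.152.168.0/21, 111.152.176.0/21, 111.152.184.0/21


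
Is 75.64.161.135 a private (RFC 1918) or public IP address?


RFC 1918 private ranges:
  10.0.0.0/8 (10.0.0.0 - 10.255.255.255)
  172.16.0.0/12 (172.16.0.0 - 172.31.255.255)
  192.168.0.0/16 (192.168.0.0 - 192.168.255.255)
Public (not in any RFC 1918 range)


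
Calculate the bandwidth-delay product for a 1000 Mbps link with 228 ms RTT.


BDP = bandwidth * RTT
= 1000 Mbps * 228 ms
= 1000 * 1e6 * 228 / 1000 bits
= 228000000 bits
= 28500000 bytes
= 27832.0312 KB
BDP = 228000000 bits (28500000 bytes)


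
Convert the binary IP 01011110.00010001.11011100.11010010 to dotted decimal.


01011110 = 94
00010001 = 17
11011100 = 220
11010010 = 210
IP: 94.17.220.210


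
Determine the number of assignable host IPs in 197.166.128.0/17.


Host bits = 32 - 17 = 15
Total addresses = 2^15 = 32768
Usable = total - 2 (network and broadcast)
Usable hosts: 32766


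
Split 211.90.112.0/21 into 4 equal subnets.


New prefix = 21 + 2 = 23
Each subnet has 512 addresses
  211.90.112.0/23
  211.90.114.0/23
  211.90.116.0/23
  211.90.118.0/23
Subnets: 211.90.112.0/23, 211.90.114.0/23, 211.90.116.0/23, 211.90.118.0/23


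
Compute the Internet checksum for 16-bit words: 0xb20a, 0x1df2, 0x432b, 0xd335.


Sum all words (with carry folding):
+ 0xb20a = 0xb20a
+ 0x1df2 = 0xcffc
+ 0x432b = 0x1328
+ 0xd335 = 0xe65d
One's complement: ~0xe65d
Checksum = 0x19a2


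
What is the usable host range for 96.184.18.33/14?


Network: 96.184.0.0
Broadcast: 96.187.255.255
First usable = network + 1
Last usable = broadcast - 1
Range: 96.184.0.1 to 96.187.255.254


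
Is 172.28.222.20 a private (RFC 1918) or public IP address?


RFC 1918 private ranges:
  10.0.0.0/8 (10.0.0.0 - 10.255.255.255)
  172.16.0.0/12 (172.16.0.0 - 172.31.255.255)
  192.168.0.0/16 (192.168.0.0 - 192.168.255.255)
Private (in 172.16.0.0/12)


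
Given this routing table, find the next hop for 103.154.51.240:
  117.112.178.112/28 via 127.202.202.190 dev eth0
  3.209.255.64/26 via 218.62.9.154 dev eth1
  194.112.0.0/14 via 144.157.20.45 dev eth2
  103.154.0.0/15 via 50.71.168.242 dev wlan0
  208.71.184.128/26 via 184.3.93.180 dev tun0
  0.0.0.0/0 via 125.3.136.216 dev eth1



Longest prefix match for 103.154.51.240:
  /28 117.112.178.112: no
  /26 3.209.255.64: no
  /14 194.112.0.0: no
  /15 103.154.0.0: MATCH
  /26 208.71.184.128: no
  /0 0.0.0.0: MATCH
Selected: next-hop 50.71.168.242 via wlan0 (matched /15)


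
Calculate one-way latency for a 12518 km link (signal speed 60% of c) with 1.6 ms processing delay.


Speed = 0.6 * 3e5 km/s = 180000 km/s
Propagation delay = 12518 / 180000 = 0.0695 s = 69.5444 ms
Processing delay = 1.6 ms
Total one-way latency = 71.1444 ms


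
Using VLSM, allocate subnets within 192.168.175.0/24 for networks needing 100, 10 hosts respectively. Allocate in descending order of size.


100 hosts -> /25 (126 usable): 192.168.175.0/25
10 hosts -> /28 (14 usable): 192.168.175.128/28
Allocation: 192.168.175.0/25 (100 hosts, 126 usable); 192.168.175.128/28 (10 hosts, 14 usable)


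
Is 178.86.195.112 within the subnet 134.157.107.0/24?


Subnet network: 134.157.107.0
Test IP AND mask: 178.86.195.0
No, 178.86.195.112 is not in 134.157.107.0/24


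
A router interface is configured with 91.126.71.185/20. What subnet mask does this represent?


/20 means 20 network bits, 12 host bits
Binary: 11111111111111111111000000000000
Mask: 255.255.240.0


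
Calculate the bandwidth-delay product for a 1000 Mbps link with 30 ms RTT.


BDP = bandwidth * RTT
= 1000 Mbps * 30 ms
= 1000 * 1e6 * 30 / 1000 bits
= 30000000 bits
= 3750000 bytes
= 3662.1094 KB
BDP = 30000000 bits (3750000 bytes)


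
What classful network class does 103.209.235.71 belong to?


First octet: 103
Binary: 01100111
0xxxxxxx -> Class A (1-126)
Class A, default mask 255.0.0.0 (/8)


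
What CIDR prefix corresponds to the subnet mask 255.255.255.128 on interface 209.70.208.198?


Binary: 11111111.11111111.11111111.10000000
Count leading 1s
Prefix: /25


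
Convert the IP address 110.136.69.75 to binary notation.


110 = 01101110
136 = 10001000
69 = 01000101
75 = 01001011
Binary: 01101110.10001000.01000101.01001011


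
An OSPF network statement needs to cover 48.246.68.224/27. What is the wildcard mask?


Subnet mask: 255.255.255.224
Wildcard = 255.255.255.255 - subnet mask
255 - 255 = 0
255 - 255 = 0
255 - 255 = 0
255 - 224 = 31
Wildcard: 0.0.0.31


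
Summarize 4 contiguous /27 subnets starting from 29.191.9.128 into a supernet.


Original prefix: /27
Number of subnets: 4 = 2^2
New prefix = 27 - 2 = 25
Supernet: 29.191.9.128/25


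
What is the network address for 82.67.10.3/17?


IP:   01010010.01000011.00001010.00000011
Mask: 11111111.11111111.10000000.00000000
AND operation:
Net:  01010010.01000011.00000000.00000000
Network: 82.67.0.0/17


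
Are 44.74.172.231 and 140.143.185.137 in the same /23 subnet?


Mask: 255.255.254.0
44.74.172.231 AND mask = 44.74.172.0
140.143.185.137 AND mask = 140.143.184.0
No, different subnets (44.74.172.0 vs 140.143.184.0)


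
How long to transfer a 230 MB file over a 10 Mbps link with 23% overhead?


Effective throughput = 10 * (1 - 23/100) = 7.7 Mbps
File size in Mb = 230 * 8 = 1840 Mb
Time = 1840 / 7.7
Time = 238.961 seconds


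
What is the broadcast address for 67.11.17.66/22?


Network: 67.11.16.0/22
Host bits = 10
Set all host bits to 1:
Broadcast: 67.11.19.255


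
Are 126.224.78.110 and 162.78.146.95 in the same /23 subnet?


Mask: 255.255.254.0
126.224.78.110 AND mask = 126.224.78.0
162.78.146.95 AND mask = 162.78.146.0
No, different subnets (126.224.78.0 vs 162.78.146.0)


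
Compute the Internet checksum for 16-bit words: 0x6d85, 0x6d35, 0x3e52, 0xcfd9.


Sum all words (with carry folding):
+ 0x6d85 = 0x6d85
+ 0x6d35 = 0xdaba
+ 0x3e52 = 0x190d
+ 0xcfd9 = 0xe8e6
One's complement: ~0xe8e6
Checksum = 0x1719


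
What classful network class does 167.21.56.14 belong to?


First octet: 167
Binary: 10100111
10xxxxxx -> Class B (128-191)
Class B, default mask 255.255.0.0 (/16)


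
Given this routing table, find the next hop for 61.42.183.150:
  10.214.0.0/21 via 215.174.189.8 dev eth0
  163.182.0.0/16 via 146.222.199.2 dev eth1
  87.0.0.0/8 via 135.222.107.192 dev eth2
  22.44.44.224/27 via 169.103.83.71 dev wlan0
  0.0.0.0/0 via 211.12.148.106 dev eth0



Longest prefix match for 61.42.183.150:
  /21 10.214.0.0: no
  /16 163.182.0.0: no
  /8 87.0.0.0: no
  /27 22.44.44.224: no
  /0 0.0.0.0: MATCH
Selected: next-hop 211.12.148.106 via eth0 (matched /0)
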